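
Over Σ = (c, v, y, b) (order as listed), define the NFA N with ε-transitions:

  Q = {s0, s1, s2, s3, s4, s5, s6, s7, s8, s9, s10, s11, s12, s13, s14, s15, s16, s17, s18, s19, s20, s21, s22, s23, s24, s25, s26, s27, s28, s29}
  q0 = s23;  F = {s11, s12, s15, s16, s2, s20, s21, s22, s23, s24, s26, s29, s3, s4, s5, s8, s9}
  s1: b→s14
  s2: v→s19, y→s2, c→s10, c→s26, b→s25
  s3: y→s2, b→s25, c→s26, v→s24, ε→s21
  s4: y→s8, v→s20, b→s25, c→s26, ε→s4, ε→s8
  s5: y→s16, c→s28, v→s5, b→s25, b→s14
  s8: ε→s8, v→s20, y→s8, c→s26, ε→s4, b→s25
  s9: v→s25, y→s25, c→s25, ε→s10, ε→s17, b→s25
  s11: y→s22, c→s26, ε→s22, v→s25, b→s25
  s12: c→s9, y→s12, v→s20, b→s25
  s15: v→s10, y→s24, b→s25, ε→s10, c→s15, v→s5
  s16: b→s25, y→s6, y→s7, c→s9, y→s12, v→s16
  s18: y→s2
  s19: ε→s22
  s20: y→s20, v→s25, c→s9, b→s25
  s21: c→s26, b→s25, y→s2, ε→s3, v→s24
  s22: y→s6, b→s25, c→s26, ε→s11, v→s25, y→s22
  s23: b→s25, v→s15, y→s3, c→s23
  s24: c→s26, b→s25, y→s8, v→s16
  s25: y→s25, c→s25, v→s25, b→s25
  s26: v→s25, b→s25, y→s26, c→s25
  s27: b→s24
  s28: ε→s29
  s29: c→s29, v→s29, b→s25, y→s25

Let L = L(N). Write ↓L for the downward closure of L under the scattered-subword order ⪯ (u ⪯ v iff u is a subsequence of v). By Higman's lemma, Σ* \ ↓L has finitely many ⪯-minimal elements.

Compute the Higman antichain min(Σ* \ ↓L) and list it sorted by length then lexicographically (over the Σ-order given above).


A = [b, ycc, ycv, vvcy, yyvv].

|Q|=30, |F|=17, |δ|=94 (13 ε).
min D↑ (15 st, q0=0, F={3}): 0:c→0,v→1,y→2,b→3 1:c→1,v→4,y→5,b→3 2:c→6,v→5,y→7,b→3 3:c→3,v→3,y→3,b→3 4:c→8,v→4,y→9,b→3 5:c→6,v→9,y→10,b→3 6:c→3,v→3,y→6,b→3 7:c→6,v→11,y→7,b→3 8:c→8,v→8,y→3,b→3 9:c→12,v→9,y→13,b→3 10:c→6,v→14,y→10,b→3 11:c→6,v→3,y→11,b→3 12:c→3,v→3,y→3,b→3 13:c→12,v→14,y→13,b→3 14:c→12,v→3,y→14,b→3.
'b': run [25, 2] end={s14,s25} ∉↓L; 1/1 deletions ∈↓L.
'ycc': run [25, 19, 5, 1] end={s25} ∉↓L; 3/3 deletions ∈↓L.
'ycv': |S_i|=[25, 19, 5, 1] end={s25} rej; 3/3 del acc.
'vvcy': run [25, 21, 13, 6, 1] end={s25} — reject; 4/4 del acc.
'yyvv': run [25, 19, 15, 10, 1] end={s25} rej; 4/4 deletions ∈↓L.
5 minimals (antichain).


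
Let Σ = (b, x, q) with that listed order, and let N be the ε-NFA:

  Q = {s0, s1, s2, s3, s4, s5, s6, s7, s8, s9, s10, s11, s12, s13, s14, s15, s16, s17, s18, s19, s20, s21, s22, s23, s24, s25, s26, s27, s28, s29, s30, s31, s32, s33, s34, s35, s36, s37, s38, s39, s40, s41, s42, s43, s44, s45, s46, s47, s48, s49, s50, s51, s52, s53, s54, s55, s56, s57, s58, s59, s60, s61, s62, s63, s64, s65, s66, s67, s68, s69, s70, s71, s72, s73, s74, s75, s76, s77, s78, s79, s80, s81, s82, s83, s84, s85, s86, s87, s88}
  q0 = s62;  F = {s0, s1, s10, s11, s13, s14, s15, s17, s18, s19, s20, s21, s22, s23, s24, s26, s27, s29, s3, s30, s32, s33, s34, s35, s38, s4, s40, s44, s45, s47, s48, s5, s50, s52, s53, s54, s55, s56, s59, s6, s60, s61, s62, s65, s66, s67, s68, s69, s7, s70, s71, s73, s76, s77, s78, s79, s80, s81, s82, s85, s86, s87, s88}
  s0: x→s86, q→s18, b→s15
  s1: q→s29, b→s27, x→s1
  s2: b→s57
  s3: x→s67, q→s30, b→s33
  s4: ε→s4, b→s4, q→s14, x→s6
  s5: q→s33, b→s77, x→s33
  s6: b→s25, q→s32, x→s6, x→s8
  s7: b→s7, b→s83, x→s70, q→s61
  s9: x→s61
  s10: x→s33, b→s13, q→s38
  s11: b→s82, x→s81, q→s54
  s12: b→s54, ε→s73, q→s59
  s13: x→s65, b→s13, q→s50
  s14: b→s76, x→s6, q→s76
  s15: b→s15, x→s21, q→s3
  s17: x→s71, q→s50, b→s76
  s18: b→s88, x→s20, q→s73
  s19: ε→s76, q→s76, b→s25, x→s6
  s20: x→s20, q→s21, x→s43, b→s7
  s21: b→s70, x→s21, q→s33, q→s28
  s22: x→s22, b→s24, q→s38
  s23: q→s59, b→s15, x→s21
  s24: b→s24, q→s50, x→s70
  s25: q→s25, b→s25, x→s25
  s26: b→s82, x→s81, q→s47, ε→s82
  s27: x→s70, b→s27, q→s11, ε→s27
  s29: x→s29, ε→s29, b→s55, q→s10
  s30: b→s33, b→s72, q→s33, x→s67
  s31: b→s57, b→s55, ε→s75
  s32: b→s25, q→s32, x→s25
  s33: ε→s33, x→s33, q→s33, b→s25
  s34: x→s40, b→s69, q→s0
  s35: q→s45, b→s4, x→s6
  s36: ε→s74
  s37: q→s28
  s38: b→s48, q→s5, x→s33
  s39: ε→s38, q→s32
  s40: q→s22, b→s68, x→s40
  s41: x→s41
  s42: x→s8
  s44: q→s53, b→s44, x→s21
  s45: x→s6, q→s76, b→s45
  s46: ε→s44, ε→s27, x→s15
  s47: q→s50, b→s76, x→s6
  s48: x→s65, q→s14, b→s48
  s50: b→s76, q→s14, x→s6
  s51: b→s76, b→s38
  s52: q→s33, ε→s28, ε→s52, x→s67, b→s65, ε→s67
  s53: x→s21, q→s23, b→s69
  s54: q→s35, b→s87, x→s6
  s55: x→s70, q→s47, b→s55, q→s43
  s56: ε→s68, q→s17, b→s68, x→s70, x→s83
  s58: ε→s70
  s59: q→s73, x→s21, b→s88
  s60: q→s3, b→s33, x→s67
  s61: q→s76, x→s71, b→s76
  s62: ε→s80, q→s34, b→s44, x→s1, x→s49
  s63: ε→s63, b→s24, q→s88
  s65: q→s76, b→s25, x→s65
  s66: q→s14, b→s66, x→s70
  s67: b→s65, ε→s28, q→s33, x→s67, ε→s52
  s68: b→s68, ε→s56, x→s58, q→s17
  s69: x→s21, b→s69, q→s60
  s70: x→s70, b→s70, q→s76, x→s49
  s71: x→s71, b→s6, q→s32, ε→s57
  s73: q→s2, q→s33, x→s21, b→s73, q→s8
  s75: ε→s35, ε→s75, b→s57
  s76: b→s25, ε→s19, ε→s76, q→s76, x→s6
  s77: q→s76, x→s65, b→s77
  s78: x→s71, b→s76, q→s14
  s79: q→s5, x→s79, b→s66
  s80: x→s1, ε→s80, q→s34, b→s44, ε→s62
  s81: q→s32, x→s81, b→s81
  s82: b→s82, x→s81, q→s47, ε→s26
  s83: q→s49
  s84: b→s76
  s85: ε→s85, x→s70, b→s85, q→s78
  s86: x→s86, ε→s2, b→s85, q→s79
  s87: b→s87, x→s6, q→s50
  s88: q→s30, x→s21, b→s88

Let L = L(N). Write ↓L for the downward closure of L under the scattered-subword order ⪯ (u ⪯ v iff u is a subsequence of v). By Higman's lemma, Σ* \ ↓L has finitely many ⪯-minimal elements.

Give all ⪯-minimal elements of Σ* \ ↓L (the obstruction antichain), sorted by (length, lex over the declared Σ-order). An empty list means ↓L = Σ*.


Antichain: [bxqb, xqqxb, qbqbb, xbqxqx, qqqqqb].

|Q|=89, |F|=63, |δ|=253 (32 ε).
min D↑ (59 st, q0=0, F={24}): 0:b→1,x→2,q→3 1:b→1,x→4,q→5 2:b→6,x→2,q→7 3:b→8,x→9,q→10 4:b→11,x→4,q→12 5:b→8,x→4,q→13 6:b→6,x→11,q→14 7:b→15,x→7,q→16 8:b→8,x→4,q→17 9:b→18,x→9,q→19 10:b→20,x→21,q→22 11:b→11,x→11,q→23 12:b→24,x→12,q→12 13:b→20,x→4,q→25 14:b→26,x→27,q→28 15:b→15,x→11,q→29 16:b→30,x→12,q→31 17:b→12,x→32,q→33 18:b→18,x→11,q→34 19:b→35,x→19,q→31 20:b→20,x→4,q→33 21:b→36,x→21,q→37 22:b→38,x→39,q→40 23:b→24,x→41,q→23 24:b→24,x→24,q→24 25:b→38,x→4,q→40 26:b→26,x→27,q→29 27:b→27,x→27,q→42 28:b→43,x→41,q→44 29:b→23,x→41,q→45 30:b→30,x→46,q→45 31:b→47,x→12,q→48 32:b→46,x→32,q→12 33:b→12,x→32,q→49 34:b→23,x→50,q→45 35:b→35,x→11,q→45 36:b→36,x→11,q→51 37:b→52,x→37,q→48 38:b→38,x→4,q→49 39:b→53,x→39,q→4 40:b→40,x→4,q→12 41:b→24,x→41,q→42 42:b→24,x→24,q→42 43:b→43,x→41,q→45 44:b→54,x→41,q→55 45:b→23,x→41,q→56 46:b→24,x→46,q→23 47:b→47,x→46,q→56 48:b→57,x→12,q→12 49:b→12,x→32,q→12 50:b→41,x→50,q→42 51:b→23,x→50,q→56 52:b→52,x→11,q→56 53:b→53,x→11,q→58 54:b→54,x→41,q→56 55:b→55,x→41,q→23 56:b→23,x→41,q→23 57:b→57,x→46,q→23 58:b→23,x→50,q→23.
'bxqb': N↓-sim [73, 58, 19, 9, 1] end={s25} rej; 4/4 single-dels accept.
'xqqxb': run [73, 56, 42, 24, 8, 1] end={s25} — reject; 5/5 del acc.
'qbqbb': run [73, 68, 50, 26, 10, 1] end={s25} ∉↓L; 5/5 single-dels accept.
'xbqxqx': |S_i|=[73, 56, 40, 25, 7, 2, 1] end={s25} — reject; 6/6 single-dels accept.
'qqqqqb': run [73, 68, 55, 41, 25, 10, 2] end={s25,s57} rej; 6/6 deletions ∈↓L.
5 obstructions.


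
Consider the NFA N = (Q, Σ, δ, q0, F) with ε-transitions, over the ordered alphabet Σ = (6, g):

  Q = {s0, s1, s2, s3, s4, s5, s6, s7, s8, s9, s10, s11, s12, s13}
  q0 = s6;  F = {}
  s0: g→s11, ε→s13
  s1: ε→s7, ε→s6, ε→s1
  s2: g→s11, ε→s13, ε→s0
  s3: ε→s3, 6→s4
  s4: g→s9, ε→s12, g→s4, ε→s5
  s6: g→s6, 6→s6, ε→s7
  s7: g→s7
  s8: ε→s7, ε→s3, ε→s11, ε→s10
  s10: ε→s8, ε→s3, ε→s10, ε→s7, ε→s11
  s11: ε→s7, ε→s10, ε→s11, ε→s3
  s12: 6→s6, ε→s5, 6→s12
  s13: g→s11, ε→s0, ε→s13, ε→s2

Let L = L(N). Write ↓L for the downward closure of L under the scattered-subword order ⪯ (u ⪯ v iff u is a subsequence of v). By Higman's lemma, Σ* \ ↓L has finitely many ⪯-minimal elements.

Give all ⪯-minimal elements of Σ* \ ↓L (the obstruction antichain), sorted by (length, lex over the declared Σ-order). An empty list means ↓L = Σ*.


|Q|=14, |F|=0, |δ|=38 (27 ε).
min D↑ (1 st, q0=0, F={0}): 0:6→0,g→0.
ε ∈ L(D↑) — L = ∅.

Antichain: [ε].


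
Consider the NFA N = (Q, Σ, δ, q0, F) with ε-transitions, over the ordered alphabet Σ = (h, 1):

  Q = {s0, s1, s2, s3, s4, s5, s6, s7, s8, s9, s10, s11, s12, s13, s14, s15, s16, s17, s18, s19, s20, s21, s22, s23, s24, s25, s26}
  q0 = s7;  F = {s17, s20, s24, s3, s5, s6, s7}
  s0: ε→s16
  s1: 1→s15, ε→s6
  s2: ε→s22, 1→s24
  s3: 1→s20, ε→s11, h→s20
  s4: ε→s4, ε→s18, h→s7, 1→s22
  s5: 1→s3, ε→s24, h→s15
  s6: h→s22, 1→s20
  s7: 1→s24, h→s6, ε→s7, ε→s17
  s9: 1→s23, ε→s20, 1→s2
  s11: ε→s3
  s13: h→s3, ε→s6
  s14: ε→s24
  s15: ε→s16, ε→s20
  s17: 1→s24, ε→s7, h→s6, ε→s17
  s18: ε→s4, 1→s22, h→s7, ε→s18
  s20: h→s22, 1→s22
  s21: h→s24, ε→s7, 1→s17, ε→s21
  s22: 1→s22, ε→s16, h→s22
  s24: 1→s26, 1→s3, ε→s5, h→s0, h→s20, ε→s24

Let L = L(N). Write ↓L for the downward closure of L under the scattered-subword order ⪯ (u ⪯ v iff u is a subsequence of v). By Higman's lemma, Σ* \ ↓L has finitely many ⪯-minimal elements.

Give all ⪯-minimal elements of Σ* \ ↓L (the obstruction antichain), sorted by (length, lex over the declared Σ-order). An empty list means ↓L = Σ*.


A = [hh, h11, 1h1, 111h, 1111].

|Q|=27, |F|=7, |δ|=53 (24 ε).
min D↑ (6 st, q0=0, F={3}): 0:h→1,1→2 1:h→3,1→4 2:h→4,1→5 3:h→3,1→3 4:h→3,1→3 5:h→4,1→4 (ε-aug+det+¬).
'hh': run [13, 6, 2] end={s16,s22} ∉↓L; 2/2 deletions ∈↓L.
'h11': N↓-sim [13, 6, 3, 2] end={s16,s22} rej; 3/3 single-dels accept.
'1h1': |S_i|=[13, 10, 5, 2] end={s16,s22} — reject; 3/3 del acc.
'111h': run [13, 10, 6, 3, 2] end={s16,s22} ∉↓L; 4/4 single-dels accept.
'1111': |S_i|=[13, 10, 6, 3, 2] end={s16,s22} — reject; 4/4 deletions ∈↓L.
5 words, ⪯-incomp.


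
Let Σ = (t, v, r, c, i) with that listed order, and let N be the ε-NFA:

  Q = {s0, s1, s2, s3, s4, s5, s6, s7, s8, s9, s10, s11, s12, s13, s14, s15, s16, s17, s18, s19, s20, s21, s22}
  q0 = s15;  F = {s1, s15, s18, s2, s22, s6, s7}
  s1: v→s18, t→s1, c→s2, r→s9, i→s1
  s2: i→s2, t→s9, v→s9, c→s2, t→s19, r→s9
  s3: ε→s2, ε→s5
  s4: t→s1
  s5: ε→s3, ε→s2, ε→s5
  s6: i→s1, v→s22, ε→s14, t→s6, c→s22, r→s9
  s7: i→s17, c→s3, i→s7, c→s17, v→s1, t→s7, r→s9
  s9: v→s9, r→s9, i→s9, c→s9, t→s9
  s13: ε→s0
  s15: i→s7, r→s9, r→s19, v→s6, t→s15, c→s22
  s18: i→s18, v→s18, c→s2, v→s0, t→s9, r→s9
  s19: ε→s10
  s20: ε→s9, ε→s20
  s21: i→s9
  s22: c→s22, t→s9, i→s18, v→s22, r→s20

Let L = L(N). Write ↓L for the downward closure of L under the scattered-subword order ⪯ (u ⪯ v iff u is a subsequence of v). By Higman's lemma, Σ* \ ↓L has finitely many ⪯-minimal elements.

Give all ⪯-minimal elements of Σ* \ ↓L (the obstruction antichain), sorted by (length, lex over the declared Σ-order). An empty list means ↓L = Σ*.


|Q|=23, |F|=7, |δ|=57 (10 ε).
min D↑ (8 st, q0=0, F={2}): 0:t→0,v→1,r→2,c→3,i→4 1:t→1,v→3,r→2,c→3,i→5 2:t→2,v→2,r→2,c→2,i→2 3:t→2,v→3,r→2,c→3,i→6 4:t→4,v→5,r→2,c→7,i→4 5:t→5,v→6,r→2,c→7,i→5 6:t→2,v→6,r→2,c→7,i→6 7:t→2,v→2,r→2,c→7,i→7 (ε-aug+det+¬).
'r': run [16, 4] end={s10,s19,s20,s9} ∉↓L; 1/1 deletions ∈↓L.
'ct': run [16, 11, 3] end={s10,s19,s9} rej; 2/2 deletions ∈↓L.
'vvt': run [16, 11, 8, 3] end={s10,s19,s9} ∉↓L; 3/3 deletions ∈↓L.
'icv': |S_i|=[16, 11, 7, 1] end={s9} — reject; 3/3 del acc.
4 obstructions.

Antichain: [r, ct, vvt, icv].


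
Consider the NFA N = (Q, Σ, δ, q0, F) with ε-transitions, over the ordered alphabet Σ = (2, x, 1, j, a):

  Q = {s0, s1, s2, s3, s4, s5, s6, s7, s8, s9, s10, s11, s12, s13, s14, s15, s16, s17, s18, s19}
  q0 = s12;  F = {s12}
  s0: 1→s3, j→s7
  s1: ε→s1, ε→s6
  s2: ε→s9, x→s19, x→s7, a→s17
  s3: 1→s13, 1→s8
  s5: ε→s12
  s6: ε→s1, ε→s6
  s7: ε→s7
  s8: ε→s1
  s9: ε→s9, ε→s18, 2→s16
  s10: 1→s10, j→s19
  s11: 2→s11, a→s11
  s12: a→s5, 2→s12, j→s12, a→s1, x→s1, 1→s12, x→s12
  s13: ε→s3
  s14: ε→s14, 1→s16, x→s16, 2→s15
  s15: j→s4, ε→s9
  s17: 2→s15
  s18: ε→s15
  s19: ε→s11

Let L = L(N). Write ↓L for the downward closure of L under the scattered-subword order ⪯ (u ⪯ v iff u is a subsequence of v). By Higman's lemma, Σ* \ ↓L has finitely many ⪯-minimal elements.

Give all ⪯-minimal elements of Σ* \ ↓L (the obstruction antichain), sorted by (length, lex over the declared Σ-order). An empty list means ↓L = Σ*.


Antichain: [].

|Q|=20, |F|=1, |δ|=39 (15 ε).
min D↑ (1 st, q0=0, F={}): 0:2→0,x→0,1→0,j→0,a→0.
L(D↑) = ∅ ⇒ ↓L = Σ*.


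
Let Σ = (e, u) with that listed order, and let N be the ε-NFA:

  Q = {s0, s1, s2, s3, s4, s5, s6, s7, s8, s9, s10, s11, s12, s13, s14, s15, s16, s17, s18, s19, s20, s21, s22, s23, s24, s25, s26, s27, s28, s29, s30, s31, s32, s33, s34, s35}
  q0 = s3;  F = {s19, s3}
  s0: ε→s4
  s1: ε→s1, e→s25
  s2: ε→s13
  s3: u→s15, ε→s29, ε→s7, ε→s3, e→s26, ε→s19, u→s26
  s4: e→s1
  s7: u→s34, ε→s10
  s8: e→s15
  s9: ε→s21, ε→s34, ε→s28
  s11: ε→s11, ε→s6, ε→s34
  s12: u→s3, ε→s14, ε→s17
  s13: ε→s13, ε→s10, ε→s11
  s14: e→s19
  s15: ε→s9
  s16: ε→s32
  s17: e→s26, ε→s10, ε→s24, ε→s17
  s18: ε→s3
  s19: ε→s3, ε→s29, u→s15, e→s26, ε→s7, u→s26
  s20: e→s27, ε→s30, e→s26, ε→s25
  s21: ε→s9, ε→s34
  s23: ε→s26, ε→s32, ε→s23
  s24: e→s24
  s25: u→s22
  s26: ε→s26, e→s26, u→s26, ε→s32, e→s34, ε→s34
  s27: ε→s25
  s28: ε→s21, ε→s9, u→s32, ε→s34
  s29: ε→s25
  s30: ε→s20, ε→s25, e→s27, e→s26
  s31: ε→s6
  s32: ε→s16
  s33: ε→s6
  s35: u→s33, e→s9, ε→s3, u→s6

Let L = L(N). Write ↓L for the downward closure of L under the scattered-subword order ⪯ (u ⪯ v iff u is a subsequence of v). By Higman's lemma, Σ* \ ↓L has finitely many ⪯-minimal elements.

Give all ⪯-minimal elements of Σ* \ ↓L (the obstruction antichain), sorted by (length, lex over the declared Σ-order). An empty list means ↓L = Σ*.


Antichain: [e, u].

|Q|=36, |F|=2, |δ|=75 (49 ε).
min D↑ (2 st, q0=0, F={1}): 0:e→1,u→1 1:e→1,u→1.
'e': |S_i|=[15, 4] end={s16,s26,s32,s34} — reject; 1/1 deletions ∈↓L.
'u': N↓-sim [15, 9] end={s15,s16,s21,s22,s26,s28,s32,s34,s9} — reject; 1/1 deletions ∈↓L.
2 obstructions.


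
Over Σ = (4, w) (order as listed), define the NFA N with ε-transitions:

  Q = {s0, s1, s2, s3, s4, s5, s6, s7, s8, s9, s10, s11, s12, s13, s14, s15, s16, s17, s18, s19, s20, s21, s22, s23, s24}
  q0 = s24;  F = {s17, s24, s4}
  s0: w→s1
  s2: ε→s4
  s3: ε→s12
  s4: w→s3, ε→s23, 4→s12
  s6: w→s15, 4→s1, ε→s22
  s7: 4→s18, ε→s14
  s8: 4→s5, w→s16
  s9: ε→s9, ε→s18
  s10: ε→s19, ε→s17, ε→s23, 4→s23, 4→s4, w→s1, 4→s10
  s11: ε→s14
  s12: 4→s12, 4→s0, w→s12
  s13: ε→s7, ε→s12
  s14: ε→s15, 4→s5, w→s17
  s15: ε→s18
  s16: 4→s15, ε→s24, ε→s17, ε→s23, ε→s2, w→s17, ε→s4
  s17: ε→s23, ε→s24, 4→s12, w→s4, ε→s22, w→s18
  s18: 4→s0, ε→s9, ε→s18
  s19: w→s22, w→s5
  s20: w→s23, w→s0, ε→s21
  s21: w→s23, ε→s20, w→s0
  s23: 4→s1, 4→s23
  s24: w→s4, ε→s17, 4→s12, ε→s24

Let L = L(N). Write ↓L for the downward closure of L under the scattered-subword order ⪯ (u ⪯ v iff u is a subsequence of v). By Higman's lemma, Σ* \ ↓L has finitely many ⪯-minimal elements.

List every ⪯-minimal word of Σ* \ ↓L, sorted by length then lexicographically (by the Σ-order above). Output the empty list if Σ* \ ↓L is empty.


|Q|=25, |F|=3, |δ|=62 (29 ε).
min D↑ (3 st, q0=0, F={1}): 0:4→1,w→2 1:4→1,w→1 2:4→1,w→1.
'4': N↓-sim [11, 4] end={s0,s1,s12,s23} — reject; 1/1 deletions ∈↓L.
'ww': run [11, 8, 4] end={s0,s1,s12,s3} ∉↓L; 2/2 del acc.
2 obstructions.

Antichain: [4, ww].


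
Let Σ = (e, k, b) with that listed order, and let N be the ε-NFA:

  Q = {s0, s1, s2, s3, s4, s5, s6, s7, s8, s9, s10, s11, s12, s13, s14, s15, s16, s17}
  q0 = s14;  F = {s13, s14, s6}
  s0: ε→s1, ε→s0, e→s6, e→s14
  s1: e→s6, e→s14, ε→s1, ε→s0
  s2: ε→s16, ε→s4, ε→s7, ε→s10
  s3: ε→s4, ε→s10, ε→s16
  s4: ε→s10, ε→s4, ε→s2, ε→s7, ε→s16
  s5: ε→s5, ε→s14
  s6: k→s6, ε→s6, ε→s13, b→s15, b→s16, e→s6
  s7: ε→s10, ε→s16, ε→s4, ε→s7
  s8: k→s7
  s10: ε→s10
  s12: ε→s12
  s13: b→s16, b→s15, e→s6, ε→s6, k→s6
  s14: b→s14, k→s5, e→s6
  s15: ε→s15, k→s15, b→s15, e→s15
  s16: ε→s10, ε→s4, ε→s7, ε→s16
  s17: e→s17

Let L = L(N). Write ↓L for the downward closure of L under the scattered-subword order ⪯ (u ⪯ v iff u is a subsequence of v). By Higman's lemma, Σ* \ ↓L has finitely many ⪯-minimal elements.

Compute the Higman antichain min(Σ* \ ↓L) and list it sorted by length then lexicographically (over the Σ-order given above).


min(Σ*\↓L) = [eb].

|Q|=18, |F|=3, |δ|=52 (32 ε).
min D↑ (3 st, q0=0, F={2}): 0:e→1,k→0,b→0 1:e→1,k→1,b→2 2:e→2,k→2,b→2.
'eb': run [10, 8, 6] end={s10,s15,s16,s2,s4,s7} rej; 2/2 del acc.
1 words, ⪯-incomp.


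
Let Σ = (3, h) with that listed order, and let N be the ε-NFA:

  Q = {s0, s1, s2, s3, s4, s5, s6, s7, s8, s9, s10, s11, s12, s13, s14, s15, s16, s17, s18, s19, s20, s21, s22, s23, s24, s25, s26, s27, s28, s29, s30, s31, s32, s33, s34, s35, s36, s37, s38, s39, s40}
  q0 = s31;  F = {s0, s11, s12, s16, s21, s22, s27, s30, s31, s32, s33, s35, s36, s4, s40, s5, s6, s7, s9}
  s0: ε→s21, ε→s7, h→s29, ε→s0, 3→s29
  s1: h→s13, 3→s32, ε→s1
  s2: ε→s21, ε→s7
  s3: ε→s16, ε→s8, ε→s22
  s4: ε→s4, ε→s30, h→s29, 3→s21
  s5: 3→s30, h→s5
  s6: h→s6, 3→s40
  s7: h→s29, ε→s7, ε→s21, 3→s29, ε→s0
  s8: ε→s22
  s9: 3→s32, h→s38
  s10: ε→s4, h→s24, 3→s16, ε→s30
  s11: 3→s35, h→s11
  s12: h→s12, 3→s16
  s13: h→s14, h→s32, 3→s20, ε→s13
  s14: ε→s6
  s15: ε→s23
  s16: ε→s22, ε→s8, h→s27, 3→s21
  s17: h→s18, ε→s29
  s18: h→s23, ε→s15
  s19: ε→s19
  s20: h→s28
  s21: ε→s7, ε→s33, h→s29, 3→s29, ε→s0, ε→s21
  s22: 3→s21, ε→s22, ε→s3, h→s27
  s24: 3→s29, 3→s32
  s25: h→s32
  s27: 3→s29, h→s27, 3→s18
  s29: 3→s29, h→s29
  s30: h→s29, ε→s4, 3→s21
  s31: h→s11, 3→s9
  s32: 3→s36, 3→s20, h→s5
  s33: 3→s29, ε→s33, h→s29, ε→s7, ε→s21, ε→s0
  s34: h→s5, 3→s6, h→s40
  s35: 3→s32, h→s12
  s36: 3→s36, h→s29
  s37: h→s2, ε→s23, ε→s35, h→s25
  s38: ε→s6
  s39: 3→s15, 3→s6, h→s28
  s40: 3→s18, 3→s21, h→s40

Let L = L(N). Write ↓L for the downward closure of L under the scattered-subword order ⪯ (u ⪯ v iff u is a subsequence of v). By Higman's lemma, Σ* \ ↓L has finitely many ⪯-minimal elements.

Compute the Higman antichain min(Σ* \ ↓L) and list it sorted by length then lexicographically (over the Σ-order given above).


|Q|=41, |F|=19, |δ|=103 (39 ε).
min D↑ (15 st, q0=0, F={10}): 0:3→1,h→2 1:3→3,h→4 2:3→5,h→2 3:3→6,h→7 4:3→8,h→4 5:3→3,h→9 6:3→6,h→10 7:3→11,h→7 8:3→12,h→8 9:3→13,h→9 10:3→10,h→10 11:3→12,h→10 12:3→10,h→10 13:3→12,h→14 14:3→10,h→14 (ε-aug+det+¬).
'333h': N↓-sim [28, 26, 21, 13, 3] end={s23,s28,s29} rej; 4/4 single-dels accept.
'3h333': run [28, 26, 21, 16, 8, 1] end={s29} — reject; 5/5 deletions ∈↓L.
'h3h3h3': |S_i|=[28, 26, 23, 19, 15, 5, 4] end={s15,s18,s23,s29} rej; 6/6 deletions ∈↓L.
3 words, ⪯-incomp.

min(Σ*\↓L) = [333h, 3h333, h3h3h3].


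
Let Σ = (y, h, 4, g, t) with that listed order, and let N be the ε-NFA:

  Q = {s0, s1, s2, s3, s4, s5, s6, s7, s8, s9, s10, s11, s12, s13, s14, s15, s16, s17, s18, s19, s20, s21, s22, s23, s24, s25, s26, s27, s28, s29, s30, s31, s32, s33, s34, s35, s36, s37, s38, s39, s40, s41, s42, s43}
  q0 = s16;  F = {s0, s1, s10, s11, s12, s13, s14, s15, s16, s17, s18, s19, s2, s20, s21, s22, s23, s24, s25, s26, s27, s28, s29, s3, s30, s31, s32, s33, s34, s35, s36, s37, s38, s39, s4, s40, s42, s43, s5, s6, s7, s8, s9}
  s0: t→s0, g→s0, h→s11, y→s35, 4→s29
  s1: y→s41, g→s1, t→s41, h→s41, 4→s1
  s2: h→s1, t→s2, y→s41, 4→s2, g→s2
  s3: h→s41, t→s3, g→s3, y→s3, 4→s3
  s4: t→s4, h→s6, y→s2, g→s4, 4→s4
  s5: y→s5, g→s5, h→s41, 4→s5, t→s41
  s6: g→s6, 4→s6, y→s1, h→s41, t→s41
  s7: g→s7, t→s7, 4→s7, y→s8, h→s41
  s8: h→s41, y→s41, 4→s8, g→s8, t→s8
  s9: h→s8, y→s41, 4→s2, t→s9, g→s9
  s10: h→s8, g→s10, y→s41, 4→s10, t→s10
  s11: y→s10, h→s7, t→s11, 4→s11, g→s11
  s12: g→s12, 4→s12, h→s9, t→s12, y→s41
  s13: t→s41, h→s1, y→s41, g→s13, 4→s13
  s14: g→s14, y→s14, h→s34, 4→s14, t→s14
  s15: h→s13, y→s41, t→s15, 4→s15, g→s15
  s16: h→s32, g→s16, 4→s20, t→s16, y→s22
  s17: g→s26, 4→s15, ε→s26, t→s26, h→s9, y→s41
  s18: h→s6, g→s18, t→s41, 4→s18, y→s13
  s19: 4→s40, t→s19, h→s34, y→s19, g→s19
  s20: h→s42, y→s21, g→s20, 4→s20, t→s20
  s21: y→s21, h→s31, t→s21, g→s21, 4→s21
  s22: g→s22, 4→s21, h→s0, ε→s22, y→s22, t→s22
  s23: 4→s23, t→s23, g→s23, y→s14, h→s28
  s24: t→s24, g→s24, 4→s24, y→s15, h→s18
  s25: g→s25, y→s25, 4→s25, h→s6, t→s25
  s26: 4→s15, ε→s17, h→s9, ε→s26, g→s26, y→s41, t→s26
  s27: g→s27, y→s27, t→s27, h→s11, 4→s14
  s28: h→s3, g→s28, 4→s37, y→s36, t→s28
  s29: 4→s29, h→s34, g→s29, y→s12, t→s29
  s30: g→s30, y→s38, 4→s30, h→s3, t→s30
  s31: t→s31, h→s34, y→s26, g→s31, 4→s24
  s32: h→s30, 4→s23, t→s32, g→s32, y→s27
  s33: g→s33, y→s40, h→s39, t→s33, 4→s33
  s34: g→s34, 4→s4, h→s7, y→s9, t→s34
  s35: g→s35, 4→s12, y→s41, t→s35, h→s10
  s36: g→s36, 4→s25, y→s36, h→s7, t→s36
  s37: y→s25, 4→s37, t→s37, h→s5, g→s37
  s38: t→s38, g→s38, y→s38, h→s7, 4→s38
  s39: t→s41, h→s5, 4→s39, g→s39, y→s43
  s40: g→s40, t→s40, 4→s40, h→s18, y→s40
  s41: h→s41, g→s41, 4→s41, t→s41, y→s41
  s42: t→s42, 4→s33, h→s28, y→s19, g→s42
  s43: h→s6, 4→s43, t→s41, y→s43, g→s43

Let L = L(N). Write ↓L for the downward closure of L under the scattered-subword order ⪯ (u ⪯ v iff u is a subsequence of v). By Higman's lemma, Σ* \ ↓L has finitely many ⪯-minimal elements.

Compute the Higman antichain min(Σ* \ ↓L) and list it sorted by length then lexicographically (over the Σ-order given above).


Antichain: [yhyy, hhhh, 4h4ht].

|Q|=44, |F|=43, |δ|=224 (4 ε).
min D↑ (43 st, q0=0, F={20}): 0:y→1,h→2,4→3,g→0,t→0 1:y→1,h→4,4→5,g→1,t→1 2:y→6,h→7,4→8,g→2,t→2 3:y→5,h→9,4→3,g→3,t→3 4:y→10,h→11,4→12,g→4,t→4 5:y→5,h→13,4→5,g→5,t→5 6:y→6,h→11,4→14,g→6,t→6 7:y→15,h→16,4→7,g→7,t→7 8:y→14,h→17,4→8,g→8,t→8 9:y→18,h→17,4→19,g→9,t→9 10:y→20,h→21,4→22,g→10,t→10 11:y→21,h→23,4→11,g→11,t→11 12:y→22,h→24,4→12,g→12,t→12 13:y→25,h→24,4→26,g→13,t→13 14:y→14,h→24,4→14,g→14,t→14 15:y→15,h→23,4→15,g→15,t→15 16:y→16,h→20,4→16,g→16,t→16 17:y→27,h→16,4→28,g→17,t→17 18:y→18,h→24,4→29,g→18,t→18 19:y→29,h→30,4→19,g→19,t→19 20:y→20,h→20,4→20,g→20,t→20 21:y→20,h→31,4→21,g→21,t→21 22:y→20,h→32,4→22,g→22,t→22 23:y→31,h→20,4→23,g→23,t→23 24:y→32,h→23,4→33,g→24,t→24 25:y→20,h→32,4→34,g→25,t→25 26:y→34,h→35,4→26,g→26,t→26 27:y→27,h→23,4→36,g→27,t→27 28:y→36,h→37,4→28,g→28,t→28 29:y→29,h→35,4→29,g→29,t→29 30:y→38,h→37,4→30,g→30,t→20 31:y→20,h→20,4→31,g→31,t→31 32:y→20,h→31,4→39,g→32,t→32 33:y→39,h→40,4→33,g→33,t→33 34:y→20,h→41,4→34,g→34,t→34 35:y→41,h→40,4→35,g→35,t→20 36:y→36,h→40,4→36,g→36,t→36 37:y→37,h→20,4→37,g→37,t→20 38:y→38,h→40,4→38,g→38,t→20 39:y→20,h→42,4→39,g→39,t→39 40:y→42,h→20,4→40,g→40,t→20 41:y→20,h→42,4→41,g→41,t→20 42:y→20,h→20,4→42,g→42,t→20.
'yhyy': run [44, 34, 22, 12, 1] end={s41} — reject; 4/4 single-dels accept.
'hhhh': |S_i|=[44, 40, 23, 7, 1] end={s41} — reject; 4/4 del acc.
'4h4ht': |S_i|=[44, 38, 28, 19, 8, 1] end={s41} ∉↓L; 5/5 deletions ∈↓L.
3 obstructions.


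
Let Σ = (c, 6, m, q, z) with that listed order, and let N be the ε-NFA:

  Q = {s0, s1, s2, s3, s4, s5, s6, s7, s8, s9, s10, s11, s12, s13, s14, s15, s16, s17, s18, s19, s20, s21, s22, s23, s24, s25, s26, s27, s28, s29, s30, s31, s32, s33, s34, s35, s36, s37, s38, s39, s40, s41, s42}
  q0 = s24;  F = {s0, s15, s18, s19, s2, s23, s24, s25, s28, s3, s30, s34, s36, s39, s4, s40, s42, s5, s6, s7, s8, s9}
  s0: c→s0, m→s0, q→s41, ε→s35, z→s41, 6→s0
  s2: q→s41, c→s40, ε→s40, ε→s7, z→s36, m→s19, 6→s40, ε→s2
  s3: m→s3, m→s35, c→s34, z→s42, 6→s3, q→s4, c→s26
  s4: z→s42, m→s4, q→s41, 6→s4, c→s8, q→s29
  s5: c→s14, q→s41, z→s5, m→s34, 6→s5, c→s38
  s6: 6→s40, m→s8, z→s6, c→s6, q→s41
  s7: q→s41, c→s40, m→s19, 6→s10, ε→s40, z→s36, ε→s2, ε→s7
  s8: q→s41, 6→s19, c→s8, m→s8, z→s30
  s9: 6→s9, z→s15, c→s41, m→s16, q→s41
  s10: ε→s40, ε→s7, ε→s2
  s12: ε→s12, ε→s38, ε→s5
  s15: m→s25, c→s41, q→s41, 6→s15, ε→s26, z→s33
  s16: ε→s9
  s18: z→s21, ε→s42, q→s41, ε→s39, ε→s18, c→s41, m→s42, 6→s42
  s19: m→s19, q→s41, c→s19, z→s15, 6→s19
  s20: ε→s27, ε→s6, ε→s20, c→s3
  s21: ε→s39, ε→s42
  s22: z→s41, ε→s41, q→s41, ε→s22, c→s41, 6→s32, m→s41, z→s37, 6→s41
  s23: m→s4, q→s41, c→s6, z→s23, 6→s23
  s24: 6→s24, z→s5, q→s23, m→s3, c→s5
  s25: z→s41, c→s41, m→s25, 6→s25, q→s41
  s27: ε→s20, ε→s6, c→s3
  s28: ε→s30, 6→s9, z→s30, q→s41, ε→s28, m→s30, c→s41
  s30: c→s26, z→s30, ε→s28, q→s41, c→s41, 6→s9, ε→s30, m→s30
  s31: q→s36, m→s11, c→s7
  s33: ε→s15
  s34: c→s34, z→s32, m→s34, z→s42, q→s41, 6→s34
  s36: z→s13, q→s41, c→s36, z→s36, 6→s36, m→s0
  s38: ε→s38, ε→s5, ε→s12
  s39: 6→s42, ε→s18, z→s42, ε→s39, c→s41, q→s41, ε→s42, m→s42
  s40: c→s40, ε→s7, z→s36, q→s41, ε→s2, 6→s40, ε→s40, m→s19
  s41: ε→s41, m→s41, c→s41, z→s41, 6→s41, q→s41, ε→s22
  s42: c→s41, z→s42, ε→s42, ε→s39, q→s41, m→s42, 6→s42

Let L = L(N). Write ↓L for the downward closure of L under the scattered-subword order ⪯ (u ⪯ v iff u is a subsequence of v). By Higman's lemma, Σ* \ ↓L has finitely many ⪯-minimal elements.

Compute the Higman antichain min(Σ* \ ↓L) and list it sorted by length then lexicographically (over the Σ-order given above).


|Q|=43, |F|=22, |δ|=179 (45 ε).
min D↑ (18 st, q0=0, F={5}): 0:c→1,6→0,m→2,q→3,z→1 1:c→1,6→1,m→4,q→5,z→1 2:c→4,6→2,m→2,q→6,z→7 3:c→8,6→3,m→6,q→5,z→3 4:c→4,6→4,m→4,q→5,z→7 5:c→5,6→5,m→5,q→5,z→5 6:c→9,6→6,m→6,q→5,z→7 7:c→5,6→7,m→7,q→5,z→7 8:c→8,6→10,m→9,q→5,z→8 9:c→9,6→11,m→9,q→5,z→12 10:c→10,6→10,m→11,q→5,z→13 11:c→11,6→11,m→11,q→5,z→14 12:c→5,6→15,m→12,q→5,z→12 13:c→13,6→13,m→16,q→5,z→13 14:c→5,6→14,m→17,q→5,z→14 15:c→5,6→15,m→15,q→5,z→14 16:c→16,6→16,m→16,q→5,z→5 17:c→5,6→17,m→17,q→5,z→5 (ε-aug+det+¬).
'cq': N↓-sim [37, 32, 4] end={s22,s32,s37,s41} ∉↓L; 2/2 single-dels accept.
'qq': N↓-sim [37, 30, 5] end={s22,s29,s32,s37,s41} — reject; 2/2 single-dels accept.
'zq': |S_i|=[37, 35, 5] end={s22,s29,s32,s37,s41} ∉↓L; 2/2 del acc.
'mzc': N↓-sim [37, 24, 16, 5] end={s22,s26,s32,s37,s41} rej; 3/3 del acc.
'qc6zmz': N↓-sim [37, 30, 23, 19, 12, 7, 4] end={s22,s32,s37,s41} — reject; 6/6 del acc.
5 words, ⪯-incomp.

A = [cq, qq, zq, mzc, qc6zmz].


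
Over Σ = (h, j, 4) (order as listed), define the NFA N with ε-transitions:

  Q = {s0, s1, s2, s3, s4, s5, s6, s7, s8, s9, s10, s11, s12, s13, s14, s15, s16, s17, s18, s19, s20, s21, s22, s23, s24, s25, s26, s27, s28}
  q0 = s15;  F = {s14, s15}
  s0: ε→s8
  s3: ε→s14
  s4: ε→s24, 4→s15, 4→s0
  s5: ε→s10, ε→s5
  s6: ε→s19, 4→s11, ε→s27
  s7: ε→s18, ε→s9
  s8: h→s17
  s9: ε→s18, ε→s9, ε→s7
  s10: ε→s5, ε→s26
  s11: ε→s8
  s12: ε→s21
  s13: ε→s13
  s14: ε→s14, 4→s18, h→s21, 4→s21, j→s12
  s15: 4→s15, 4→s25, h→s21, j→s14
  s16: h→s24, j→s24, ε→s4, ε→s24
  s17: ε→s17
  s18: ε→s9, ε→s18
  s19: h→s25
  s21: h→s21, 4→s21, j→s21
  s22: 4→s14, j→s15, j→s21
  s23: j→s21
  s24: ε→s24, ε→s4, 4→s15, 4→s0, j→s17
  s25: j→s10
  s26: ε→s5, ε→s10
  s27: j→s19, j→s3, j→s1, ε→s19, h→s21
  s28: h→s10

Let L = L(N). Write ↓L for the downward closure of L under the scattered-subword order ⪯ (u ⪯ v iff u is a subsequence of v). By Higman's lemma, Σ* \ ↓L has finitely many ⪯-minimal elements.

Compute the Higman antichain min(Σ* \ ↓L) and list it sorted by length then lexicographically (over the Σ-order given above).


Antichain: [h, jj, j4].

|Q|=29, |F|=2, |δ|=59 (28 ε).
min D↑ (3 st, q0=0, F={1}): 0:h→1,j→2,4→0 1:h→1,j→1,4→1 2:h→1,j→1,4→1.
'h': run [11, 1] end={s21} ∉↓L; 1/1 del acc.
'jj': run [11, 9, 2] end={s12,s21} rej; 2/2 del acc.
'j4': N↓-sim [11, 9, 4] end={s18,s21,s7,s9} ∉↓L; 2/2 single-dels accept.
3 words, ⪯-incomp.


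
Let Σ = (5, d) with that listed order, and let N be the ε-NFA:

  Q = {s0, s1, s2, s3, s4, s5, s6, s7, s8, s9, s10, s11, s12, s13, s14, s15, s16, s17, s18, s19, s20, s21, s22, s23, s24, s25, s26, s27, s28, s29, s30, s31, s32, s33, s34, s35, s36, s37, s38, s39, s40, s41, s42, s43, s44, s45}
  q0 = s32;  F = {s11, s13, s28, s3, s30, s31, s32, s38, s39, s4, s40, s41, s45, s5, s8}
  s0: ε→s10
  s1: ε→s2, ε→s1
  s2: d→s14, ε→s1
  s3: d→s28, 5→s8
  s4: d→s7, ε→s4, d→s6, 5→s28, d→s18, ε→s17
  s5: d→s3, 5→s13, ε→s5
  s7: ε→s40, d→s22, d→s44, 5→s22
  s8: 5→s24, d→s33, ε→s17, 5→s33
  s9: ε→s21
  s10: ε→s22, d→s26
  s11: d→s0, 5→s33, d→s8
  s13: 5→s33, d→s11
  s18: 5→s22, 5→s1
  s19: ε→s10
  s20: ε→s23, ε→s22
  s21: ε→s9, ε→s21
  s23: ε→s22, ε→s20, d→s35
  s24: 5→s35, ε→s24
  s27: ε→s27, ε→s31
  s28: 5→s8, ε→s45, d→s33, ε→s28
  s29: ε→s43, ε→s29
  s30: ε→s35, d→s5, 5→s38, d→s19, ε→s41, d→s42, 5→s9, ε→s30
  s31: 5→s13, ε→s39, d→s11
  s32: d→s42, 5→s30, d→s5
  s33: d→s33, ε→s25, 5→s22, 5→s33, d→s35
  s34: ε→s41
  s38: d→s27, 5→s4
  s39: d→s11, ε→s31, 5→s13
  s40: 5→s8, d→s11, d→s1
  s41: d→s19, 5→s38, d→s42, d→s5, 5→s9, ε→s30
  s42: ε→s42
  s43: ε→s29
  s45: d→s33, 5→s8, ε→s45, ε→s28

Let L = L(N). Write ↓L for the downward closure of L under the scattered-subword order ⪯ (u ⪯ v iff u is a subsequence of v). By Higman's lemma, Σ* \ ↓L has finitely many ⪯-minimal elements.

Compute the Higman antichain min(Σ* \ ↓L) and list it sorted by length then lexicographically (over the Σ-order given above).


|Q|=46, |F|=15, |δ|=92 (37 ε).
min D↑ (13 st, q0=0, F={8}): 0:5→1,d→2 1:5→3,d→2 2:5→4,d→5 3:5→6,d→7 4:5→8,d→9 5:5→10,d→11 6:5→11,d→12 7:5→4,d→9 8:5→8,d→8 9:5→8,d→10 10:5→8,d→8 11:5→10,d→8 12:5→10,d→9 [Hopcroft].
'd55': |S_i|=[36, 29, 15, 5] end={s22,s24,s25,s33,s35} ∉↓L; 3/3 deletions ∈↓L.
'dd5d': N↓-sim [36, 29, 18, 7, 4] end={s22,s25,s33,s35} ∉↓L; 4/4 single-dels accept.
'dddd': N↓-sim [36, 29, 18, 13, 5] end={s22,s25,s26,s33,s35} ∉↓L; 4/4 deletions ∈↓L.
'5555d': run [36, 35, 29, 23, 12, 5] end={s14,s22,s25,s33,s35} — reject; 5/5 del acc.
'55dd5': run [36, 35, 29, 23, 15, 5] end={s22,s24,s25,s33,s35} — reject; 5/5 del acc.
'555555': run [36, 35, 29, 23, 12, 7, 5] end={s22,s24,s25,s33,s35} — reject; 6/6 del acc.
6 words, ⪯-incomp.

A = [d55, dd5d, dddd, 5555d, 55dd5, 555555].


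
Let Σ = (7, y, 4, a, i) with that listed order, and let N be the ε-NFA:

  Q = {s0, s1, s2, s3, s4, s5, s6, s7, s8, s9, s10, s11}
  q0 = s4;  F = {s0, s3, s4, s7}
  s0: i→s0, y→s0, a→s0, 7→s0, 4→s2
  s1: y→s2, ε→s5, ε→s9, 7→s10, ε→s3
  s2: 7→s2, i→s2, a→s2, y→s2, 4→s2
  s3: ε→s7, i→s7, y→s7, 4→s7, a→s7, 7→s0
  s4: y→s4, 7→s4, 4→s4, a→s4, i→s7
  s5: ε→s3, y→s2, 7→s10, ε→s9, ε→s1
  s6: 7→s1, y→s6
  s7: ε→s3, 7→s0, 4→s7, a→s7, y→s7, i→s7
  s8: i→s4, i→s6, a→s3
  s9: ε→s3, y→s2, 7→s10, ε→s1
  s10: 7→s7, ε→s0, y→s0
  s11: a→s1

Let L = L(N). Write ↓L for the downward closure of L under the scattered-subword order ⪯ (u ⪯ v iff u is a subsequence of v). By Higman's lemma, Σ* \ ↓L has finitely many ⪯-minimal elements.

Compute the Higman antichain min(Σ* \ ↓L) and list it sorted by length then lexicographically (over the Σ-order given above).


min(Σ*\↓L) = [i74].

|Q|=12, |F|=4, |δ|=50 (11 ε).
min D↑ (4 st, q0=0, F={3}): 0:7→0,y→0,4→0,a→0,i→1 1:7→2,y→1,4→1,a→1,i→1 2:7→2,y→2,4→3,a→2,i→2 3:7→3,y→3,4→3,a→3,i→3 [Hopcroft].
'i74': N↓-sim [5, 4, 2, 1] end={s2} — reject; 3/3 del acc.
1 obstructions.


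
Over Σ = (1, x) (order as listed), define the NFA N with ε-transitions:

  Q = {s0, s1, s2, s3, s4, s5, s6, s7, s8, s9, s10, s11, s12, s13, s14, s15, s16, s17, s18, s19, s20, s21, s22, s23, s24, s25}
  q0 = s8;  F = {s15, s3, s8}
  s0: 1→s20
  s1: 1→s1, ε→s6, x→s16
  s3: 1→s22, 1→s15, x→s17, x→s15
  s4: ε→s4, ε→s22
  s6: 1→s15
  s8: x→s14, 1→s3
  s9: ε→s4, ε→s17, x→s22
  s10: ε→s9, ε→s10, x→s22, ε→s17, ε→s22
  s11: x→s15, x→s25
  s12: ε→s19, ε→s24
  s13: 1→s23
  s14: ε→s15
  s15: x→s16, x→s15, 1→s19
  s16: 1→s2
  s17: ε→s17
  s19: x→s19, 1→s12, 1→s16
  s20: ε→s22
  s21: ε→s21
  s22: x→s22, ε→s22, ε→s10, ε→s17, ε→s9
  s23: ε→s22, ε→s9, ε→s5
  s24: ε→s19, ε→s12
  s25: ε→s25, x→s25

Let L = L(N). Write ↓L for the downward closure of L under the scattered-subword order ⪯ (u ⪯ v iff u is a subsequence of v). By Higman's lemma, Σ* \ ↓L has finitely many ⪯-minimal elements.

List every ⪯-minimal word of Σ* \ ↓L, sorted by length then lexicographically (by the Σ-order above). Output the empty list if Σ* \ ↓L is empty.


Antichain: [x1, 111].

|Q|=26, |F|=3, |δ|=49 (25 ε).
min D↑ (4 st, q0=0, F={3}): 0:1→1,x→2 1:1→2,x→2 2:1→3,x→2 3:1→3,x→3 (ε-aug+det+¬).
'x1': N↓-sim [14, 12, 5] end={s12,s16,s19,s2,s24} — reject; 2/2 del acc.
'111': run [14, 12, 11, 5] end={s12,s16,s19,s2,s24} — reject; 3/3 single-dels accept.
2 obstructions.


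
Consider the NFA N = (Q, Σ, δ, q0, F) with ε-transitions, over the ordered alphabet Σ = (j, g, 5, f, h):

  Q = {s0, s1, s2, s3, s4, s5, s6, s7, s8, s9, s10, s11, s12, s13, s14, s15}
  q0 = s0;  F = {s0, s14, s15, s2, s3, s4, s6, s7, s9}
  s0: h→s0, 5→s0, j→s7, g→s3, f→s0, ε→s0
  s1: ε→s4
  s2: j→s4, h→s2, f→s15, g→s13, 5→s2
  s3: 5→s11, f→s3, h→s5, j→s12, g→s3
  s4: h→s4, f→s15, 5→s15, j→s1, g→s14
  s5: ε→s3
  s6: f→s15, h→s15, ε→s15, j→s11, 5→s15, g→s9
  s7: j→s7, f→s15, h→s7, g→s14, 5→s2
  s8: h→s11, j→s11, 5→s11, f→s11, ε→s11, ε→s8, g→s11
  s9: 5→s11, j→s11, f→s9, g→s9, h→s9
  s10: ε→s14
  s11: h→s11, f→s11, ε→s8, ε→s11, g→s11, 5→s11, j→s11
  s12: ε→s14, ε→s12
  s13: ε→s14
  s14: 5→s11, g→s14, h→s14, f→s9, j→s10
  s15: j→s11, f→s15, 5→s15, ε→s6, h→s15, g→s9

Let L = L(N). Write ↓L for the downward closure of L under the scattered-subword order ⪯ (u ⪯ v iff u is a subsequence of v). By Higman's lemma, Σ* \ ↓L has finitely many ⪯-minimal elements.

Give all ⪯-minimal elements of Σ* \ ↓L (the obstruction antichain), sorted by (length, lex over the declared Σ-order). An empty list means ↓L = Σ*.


|Q|=16, |F|=9, |δ|=68 (13 ε).
min D↑ (9 st, q0=0, F={6}): 0:j→1,g→2,5→0,f→0,h→0 1:j→1,g→3,5→4,f→5,h→1 2:j→3,g→2,5→6,f→2,h→2 3:j→3,g→3,5→6,f→7,h→3 4:j→8,g→3,5→4,f→5,h→4 5:j→6,g→7,5→5,f→5,h→5 6:j→6,g→6,5→6,f→6,h→6 7:j→6,g→7,5→6,f→7,h→7 8:j→8,g→3,5→5,f→5,h→8 [Hopcroft].
'g5': N↓-sim [16, 9, 2] end={s11,s8} — reject; 2/2 deletions ∈↓L.
'jfj': N↓-sim [16, 13, 5, 2] end={s11,s8} ∉↓L; 3/3 del acc.
'j5j5j': run [16, 13, 11, 9, 5, 2] end={s11,s8} rej; 5/5 single-dels accept.
3 obstructions.

Antichain: [g5, jfj, j5j5j].


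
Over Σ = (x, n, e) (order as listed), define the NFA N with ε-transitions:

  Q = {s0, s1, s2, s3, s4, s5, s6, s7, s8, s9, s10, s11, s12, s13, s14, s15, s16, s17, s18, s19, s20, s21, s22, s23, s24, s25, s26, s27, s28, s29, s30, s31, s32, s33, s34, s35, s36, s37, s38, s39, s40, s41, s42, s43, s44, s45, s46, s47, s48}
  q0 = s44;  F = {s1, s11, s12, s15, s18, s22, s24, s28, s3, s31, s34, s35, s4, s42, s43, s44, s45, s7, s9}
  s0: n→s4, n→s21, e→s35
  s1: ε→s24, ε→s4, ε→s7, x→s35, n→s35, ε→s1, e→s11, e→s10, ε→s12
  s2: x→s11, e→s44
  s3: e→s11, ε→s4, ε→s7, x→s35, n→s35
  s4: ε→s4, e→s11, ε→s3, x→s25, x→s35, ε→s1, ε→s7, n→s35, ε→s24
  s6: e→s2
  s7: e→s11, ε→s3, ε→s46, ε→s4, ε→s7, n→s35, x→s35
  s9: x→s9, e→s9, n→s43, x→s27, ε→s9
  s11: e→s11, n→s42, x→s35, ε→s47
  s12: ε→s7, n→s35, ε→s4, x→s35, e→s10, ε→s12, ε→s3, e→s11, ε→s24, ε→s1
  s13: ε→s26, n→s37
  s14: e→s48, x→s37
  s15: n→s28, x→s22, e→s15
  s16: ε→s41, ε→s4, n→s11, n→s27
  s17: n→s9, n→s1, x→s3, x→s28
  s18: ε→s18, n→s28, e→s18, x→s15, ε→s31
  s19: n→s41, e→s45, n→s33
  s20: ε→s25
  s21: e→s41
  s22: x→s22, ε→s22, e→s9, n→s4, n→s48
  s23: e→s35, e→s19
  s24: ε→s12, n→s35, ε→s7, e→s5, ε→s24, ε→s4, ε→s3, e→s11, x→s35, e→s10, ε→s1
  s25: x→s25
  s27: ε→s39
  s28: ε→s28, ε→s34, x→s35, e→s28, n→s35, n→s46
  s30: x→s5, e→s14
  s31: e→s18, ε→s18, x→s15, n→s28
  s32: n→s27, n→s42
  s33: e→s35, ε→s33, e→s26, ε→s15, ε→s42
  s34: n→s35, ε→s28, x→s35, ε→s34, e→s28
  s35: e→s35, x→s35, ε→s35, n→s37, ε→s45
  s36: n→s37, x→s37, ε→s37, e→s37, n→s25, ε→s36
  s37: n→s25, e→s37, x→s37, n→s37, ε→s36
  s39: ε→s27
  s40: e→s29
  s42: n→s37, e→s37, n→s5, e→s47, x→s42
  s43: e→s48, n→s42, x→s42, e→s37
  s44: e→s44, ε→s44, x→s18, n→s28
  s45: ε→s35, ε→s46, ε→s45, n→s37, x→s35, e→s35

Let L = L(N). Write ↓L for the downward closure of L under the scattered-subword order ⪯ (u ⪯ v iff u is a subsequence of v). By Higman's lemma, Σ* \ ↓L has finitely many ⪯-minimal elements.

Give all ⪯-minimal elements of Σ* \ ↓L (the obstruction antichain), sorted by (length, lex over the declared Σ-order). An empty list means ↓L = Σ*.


|Q|=49, |F|=19, |δ|=161 (56 ε).
min D↑ (12 st, q0=0, F={6}): 0:x→1,n→2,e→0 1:x→3,n→2,e→1 2:x→4,n→4,e→2 3:x→5,n→2,e→3 4:x→4,n→6,e→4 5:x→5,n→7,e→8 6:x→6,n→6,e→6 7:x→4,n→4,e→9 8:x→8,n→10,e→8 9:x→4,n→11,e→9 10:x→11,n→11,e→6 11:x→11,n→6,e→6 [Hopcroft].
'nxn': run [29, 21, 9, 4] end={s25,s36,s37,s5} rej; 3/3 del acc.
'nnn': N↓-sim [29, 21, 9, 4] end={s25,s36,s37,s5} rej; 3/3 single-dels accept.
'xxxene': run [29, 28, 26, 23, 16, 8, 5] end={s25,s36,s37,s47,s48} — reject; 6/6 single-dels accept.
3 words, ⪯-incomp.

Antichain: [nxn, nnn, xxxene].
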